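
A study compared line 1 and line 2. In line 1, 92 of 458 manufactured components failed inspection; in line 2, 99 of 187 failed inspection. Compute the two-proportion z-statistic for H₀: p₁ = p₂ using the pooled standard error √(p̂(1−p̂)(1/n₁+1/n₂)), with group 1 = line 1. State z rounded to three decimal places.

z = -8.292

Sample proportions: p̂₁ = 92/458 = 0.20087 and p̂₂ = 99/187 = 0.52941.
Pooling: p̂ = 191/645 = 0.29612.
SE = √[p̂(1−p̂)(1/n₁+1/n₂)] = √[0.29612·0.70388·(1/458+1/187)] ≈ 0.039620.
z = (p̂₁ − p̂₂)/SE = (0.20087 − 0.52941)/0.039620 = -0.32854/0.039620 = -8.292.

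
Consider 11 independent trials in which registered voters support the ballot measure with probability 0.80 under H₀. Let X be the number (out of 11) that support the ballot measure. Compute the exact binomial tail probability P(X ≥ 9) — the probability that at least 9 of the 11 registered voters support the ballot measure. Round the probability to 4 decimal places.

P = 0.6174

X ~ Binomial(n=11, p=0.80).
P(X ≥ 9) = C(11,9)·0.80^9·0.20^2 + C(11,10)·0.80^10·0.20^1 + C(11,11)·0.80^11·0.20^0.
= 0.295279 + 0.236223 + 0.085899 = 0.6174.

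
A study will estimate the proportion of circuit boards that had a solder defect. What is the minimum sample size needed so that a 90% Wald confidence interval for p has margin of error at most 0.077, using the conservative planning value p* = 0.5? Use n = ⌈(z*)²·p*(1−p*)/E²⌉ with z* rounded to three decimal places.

For 90% confidence, z* = 1.645.
p*(1−p*) = 0.2500.
(z*)²·p*(1−p*)/E² = 2.706025·0.2500/0.005929 = 114.101.
⌈114.101⌉ = 115.

n = 115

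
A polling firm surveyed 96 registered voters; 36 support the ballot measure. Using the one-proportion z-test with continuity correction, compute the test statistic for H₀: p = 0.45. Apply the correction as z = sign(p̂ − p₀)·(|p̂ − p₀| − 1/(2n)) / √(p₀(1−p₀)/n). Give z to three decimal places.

z = -1.375

The sample proportion is 36/96 = 0.37500. p̂ − p₀ = -0.075000.
Continuity correction 1/(2n) = 1/192 = 0.005208.
Corrected numerator: |-0.075000| − 0.005208 = 0.069792.
Null standard error: √(0.45·0.55/96) = √0.002578125 = 0.050775.
z = −0.069792/0.050775 = -1.375.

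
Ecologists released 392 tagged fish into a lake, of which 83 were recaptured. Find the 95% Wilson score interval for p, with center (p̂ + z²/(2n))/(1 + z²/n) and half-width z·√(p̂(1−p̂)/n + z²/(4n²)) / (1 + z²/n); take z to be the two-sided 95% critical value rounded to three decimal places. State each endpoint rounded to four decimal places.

Here p̂ = 83/392 = 0.21173 and z = 1.960 (z² = 3.841600).
1 + z²/n = 1.009800.
Adjusted center: (0.21173 + z²/(2n))/1.009800 = 0.21453.
Radicand: p̂(1−p̂)/n + z²/(4n²) = 0.000425773 + 0.000006250 = 0.000432023.
Half-width = z·√(radicand)/denom = 1.960·0.020785/1.009800 = 0.04034.
Interval: 0.21453 ± 0.04034 → (0.1742, 0.2549).

(0.1742, 0.2549)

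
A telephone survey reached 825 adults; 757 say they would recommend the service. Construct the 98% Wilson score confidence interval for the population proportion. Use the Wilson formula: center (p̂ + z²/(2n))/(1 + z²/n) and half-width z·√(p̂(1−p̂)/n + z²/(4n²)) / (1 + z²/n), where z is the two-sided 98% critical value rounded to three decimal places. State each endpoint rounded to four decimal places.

p̂ = 757/825 = 0.91758; z = 2.326, so z² = 5.410276.
Denominator 1 + z²/n = 1 + 5.410276/825 = 1.006558.
Center = (0.91758 + 0.003279)/1.006558 = 0.91486.
Radicand: p̂(1−p̂)/n + z²/(4n²) = 0.000091673 + 0.000001987 = 0.000093660.
Half-width = 2.326·√0.000093660/1.006558 = 0.02236.
Interval: 0.91486 ± 0.02236 → (0.8925, 0.9372).

(0.8925, 0.9372)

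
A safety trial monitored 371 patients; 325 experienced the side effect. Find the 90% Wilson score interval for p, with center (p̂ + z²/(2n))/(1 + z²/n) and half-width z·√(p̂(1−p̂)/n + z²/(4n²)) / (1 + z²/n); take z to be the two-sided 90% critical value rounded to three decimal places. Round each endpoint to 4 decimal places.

(0.8451, 0.9015)

Here p̂ = 325/371 = 0.87601 and z = 1.645 (z² = 2.706025).
1 + z²/n = 1.007294.
Center = (0.87601 + 0.003647)/1.007294 = 0.87329.
Radicand: p̂(1−p̂)/n + z²/(4n²) = 0.000292765 + 0.000004915 = 0.000297680.
Half-width = z·√(radicand)/denom = 1.645·0.017253/1.007294 = 0.02818.
CI: 0.87329 ± 0.02818 = (0.8451, 0.9015).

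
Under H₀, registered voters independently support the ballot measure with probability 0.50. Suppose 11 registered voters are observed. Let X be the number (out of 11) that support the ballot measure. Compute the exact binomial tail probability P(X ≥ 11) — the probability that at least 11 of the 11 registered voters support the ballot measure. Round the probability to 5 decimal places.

X ~ Binomial(n=11, p=0.50).
P(X ≥ 11) = C(11,11)·0.50^11·0.50^0.
= 0.000488 = 0.00049.

P = 0.00049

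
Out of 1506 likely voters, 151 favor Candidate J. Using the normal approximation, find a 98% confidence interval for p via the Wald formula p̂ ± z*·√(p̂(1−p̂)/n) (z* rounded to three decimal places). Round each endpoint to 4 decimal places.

p̂ = 151/1506 = 0.10027.
SE = √(p̂(1−p̂)/n) = √(0.090212/1506) = 0.007740.
For 98% confidence, z* = 2.326.
Margin of error: 2.326 × 0.007740 = 0.01800.
Interval: 0.10027 ± 0.01800 → (0.0823, 0.1183).

(0.0823, 0.1183)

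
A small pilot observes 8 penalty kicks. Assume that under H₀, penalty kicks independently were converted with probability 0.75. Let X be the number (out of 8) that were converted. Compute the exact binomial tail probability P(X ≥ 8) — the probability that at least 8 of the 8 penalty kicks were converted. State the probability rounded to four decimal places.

X is binomial with n = 8 and p = 0.75.
P(X ≥ 8) = C(8,8)·0.75^8·0.25^0.
= 0.100113 = 0.1001.

P = 0.1001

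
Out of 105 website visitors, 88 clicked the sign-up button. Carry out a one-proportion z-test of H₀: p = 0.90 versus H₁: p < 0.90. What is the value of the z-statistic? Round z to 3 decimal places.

z = -2.114

p̂ = 88/105 = 0.83810.
Null standard error: √(0.90·0.10/105) = √0.000857143 = 0.029277.
z = (p̂ − p₀)/SE = (0.83810 − 0.90)/0.029277 = -2.114.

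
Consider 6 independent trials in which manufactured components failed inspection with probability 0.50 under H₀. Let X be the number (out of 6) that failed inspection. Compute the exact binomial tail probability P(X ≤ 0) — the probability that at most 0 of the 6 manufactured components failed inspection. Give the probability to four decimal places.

X is binomial with n = 6 and p = 0.50.
P(X ≤ 0) = C(6,0)·0.50^0·0.50^6.
= 0.015625 = 0.0156.

P = 0.0156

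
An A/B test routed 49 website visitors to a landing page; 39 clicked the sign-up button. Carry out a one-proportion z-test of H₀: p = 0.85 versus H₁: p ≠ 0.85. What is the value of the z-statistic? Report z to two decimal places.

The sample proportion is 39/49 = 0.79592.
SE₀ = √(0.85·0.15/49) = 0.051010.
z = (p̂ − p₀)/SE = (0.79592 − 0.85)/0.051010 = -1.06.

z = -1.06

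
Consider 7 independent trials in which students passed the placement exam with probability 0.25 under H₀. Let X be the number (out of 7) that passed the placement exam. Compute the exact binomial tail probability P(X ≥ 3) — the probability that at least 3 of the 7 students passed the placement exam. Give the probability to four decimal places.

X is binomial with n = 7 and p = 0.25.
P(X ≥ 3) = Σ_{j=3}^{7} C(7,j)·0.25^j·0.75^{7−j}.
= 0.173035 + 0.057678 + 0.011536 + 0.001282 + 0.000061 = 0.2436.

P = 0.2436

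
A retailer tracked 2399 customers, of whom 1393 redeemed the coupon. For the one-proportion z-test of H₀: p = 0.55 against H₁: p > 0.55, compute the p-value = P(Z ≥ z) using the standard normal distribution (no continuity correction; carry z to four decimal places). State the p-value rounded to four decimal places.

p-value = 0.0013

p̂ = 1393/2399 = 0.58066.
Null standard error: √(0.55·0.45/2399) = √0.000103168 = 0.010157.
Test statistic (full precision, shown to 4 dp): z = (1393/2399 − 0.55)/SE₀ ≈ 3.0184.
p-value = P(Z ≥ z) with z = 3.0184 → 0.0013.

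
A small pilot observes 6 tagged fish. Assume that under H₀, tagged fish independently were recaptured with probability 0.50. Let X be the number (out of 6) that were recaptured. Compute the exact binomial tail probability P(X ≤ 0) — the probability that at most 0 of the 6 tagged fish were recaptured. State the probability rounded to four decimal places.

X is binomial with n = 6 and p = 0.50.
P(X ≤ 0) = C(6,0)·0.50^0·0.50^6.
= 0.015625 = 0.0156.

P = 0.0156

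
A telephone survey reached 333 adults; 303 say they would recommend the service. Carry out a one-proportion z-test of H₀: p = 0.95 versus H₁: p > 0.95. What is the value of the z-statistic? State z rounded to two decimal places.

With x = 303 successes in n = 333, p̂ = 0.90991.
Under H₀, SE = √(p₀(1−p₀)/n) = √(0.95·0.05/333) = √0.000142643 = 0.011943.
z = (p̂ − p₀)/SE = (0.90991 − 0.95)/0.011943 = -3.36.

z = -3.36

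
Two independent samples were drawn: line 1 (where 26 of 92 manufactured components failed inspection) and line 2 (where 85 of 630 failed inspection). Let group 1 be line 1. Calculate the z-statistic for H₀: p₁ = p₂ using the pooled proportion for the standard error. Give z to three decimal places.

z = 3.669

Sample proportions: p̂₁ = 26/92 = 0.28261 and p̂₂ = 85/630 = 0.13492.
Pooled p̂ = (26+85)/(92+630) = 111/722 = 0.15374.
Pooled SE = √[0.1301037·0.01245687] ≈ 0.040258.
z = 0.14769/0.040258 = 3.669.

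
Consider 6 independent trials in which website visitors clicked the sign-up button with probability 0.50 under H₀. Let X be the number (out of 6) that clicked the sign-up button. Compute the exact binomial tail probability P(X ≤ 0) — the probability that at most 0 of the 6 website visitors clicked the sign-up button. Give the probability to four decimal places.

X ~ Binomial(n=6, p=0.50).
P(X ≤ 0) = C(6,0)·0.50^0·0.50^6.
= 0.015625 = 0.0156.

P = 0.0156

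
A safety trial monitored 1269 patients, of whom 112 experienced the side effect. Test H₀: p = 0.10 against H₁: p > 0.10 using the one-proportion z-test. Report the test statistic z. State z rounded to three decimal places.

With x = 112 successes in n = 1269, p̂ = 0.08826.
Under H₀, SE = √(p₀(1−p₀)/n) = √(0.10·0.90/1269) = √0.000070922 = 0.008422.
Test statistic: z = -0.01174/0.008422 = -1.394.

z = -1.394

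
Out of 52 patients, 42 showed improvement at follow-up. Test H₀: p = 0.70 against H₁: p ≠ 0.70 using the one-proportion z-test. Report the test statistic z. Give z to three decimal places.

z = 1.695

With x = 42 successes in n = 52, p̂ = 0.80769.
SE₀ = √(0.70·0.30/52) = 0.063549.
z = (p̂ − p₀)/SE = (0.80769 − 0.70)/0.063549 = 1.695.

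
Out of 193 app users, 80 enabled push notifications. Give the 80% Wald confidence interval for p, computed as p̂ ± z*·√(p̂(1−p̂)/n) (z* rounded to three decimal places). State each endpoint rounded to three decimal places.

(0.369, 0.460)

The sample proportion is 80/193 = 0.41451.
Standard error of p̂: √(0.242691/193) = √0.001257467 = 0.035461.
For 80% confidence, z* = 1.282.
Margin = 1.282·0.035461 = 0.04546.
Interval: 0.41451 ± 0.04546 → (0.369, 0.460).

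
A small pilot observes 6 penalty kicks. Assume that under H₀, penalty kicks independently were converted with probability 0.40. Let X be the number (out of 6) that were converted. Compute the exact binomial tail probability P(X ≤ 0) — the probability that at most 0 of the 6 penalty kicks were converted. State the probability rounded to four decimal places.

X ~ Binomial(n=6, p=0.40).
P(X ≤ 0) = C(6,0)·0.40^0·0.60^6.
= 0.046656 = 0.0467.

P = 0.0467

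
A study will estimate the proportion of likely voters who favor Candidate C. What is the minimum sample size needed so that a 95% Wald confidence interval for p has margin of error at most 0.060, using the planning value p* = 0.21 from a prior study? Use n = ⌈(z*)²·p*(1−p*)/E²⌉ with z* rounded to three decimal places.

n = 178

For 95% confidence, z* = 1.960.
p*(1−p*) = 0.1659.
(z*)²·p*(1−p*)/E² = 3.841600·0.1659/0.003600 = 177.034.
⌈177.034⌉ = 178.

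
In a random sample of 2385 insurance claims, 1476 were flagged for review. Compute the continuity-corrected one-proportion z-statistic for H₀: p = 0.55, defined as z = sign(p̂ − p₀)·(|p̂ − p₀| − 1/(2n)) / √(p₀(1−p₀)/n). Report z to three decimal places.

z = 6.740

Sample proportion p̂ = 1476/2385 = 0.61887. p̂ − p₀ = 0.068868.
1/(2n) = 0.000210.
Corrected numerator: |0.068868| − 0.000210 = 0.068658.
Under H₀, SE = √(p₀(1−p₀)/n) = √(0.55·0.45/2385) = √0.000103774 = 0.010187.
z = +0.068658/0.010187 = 6.740.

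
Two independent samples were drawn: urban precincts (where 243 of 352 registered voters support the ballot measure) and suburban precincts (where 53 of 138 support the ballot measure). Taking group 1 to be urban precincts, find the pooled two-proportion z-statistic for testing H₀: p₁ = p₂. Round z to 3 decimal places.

p̂₁ = 243/352 = 0.69034, p̂₂ = 53/138 = 0.38406.
Pooling: p̂ = 296/490 = 0.60408.
Pooled SE = √[0.2391670·0.01008729] ≈ 0.049118.
z = 0.30628/0.049118 = 6.236.

z = 6.236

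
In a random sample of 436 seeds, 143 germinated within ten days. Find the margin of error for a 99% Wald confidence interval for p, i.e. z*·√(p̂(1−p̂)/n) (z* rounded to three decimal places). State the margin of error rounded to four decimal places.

The sample proportion is 143/436 = 0.32798.
SE = √(p̂(1−p̂)/n) = √(0.220410/436) = 0.022484.
For 99% confidence, z* = 2.576.
Margin of error = z*·SE = 2.576 × 0.022484 = 0.0579.

ME = 0.0579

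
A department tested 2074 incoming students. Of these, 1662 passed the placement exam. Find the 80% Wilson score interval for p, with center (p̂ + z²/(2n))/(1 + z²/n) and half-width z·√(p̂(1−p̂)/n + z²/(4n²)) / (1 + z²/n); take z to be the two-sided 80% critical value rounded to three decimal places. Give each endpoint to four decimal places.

p̂ = 1662/2074 = 0.80135; z = 1.282, so z² = 1.643524.
1 + z²/n = 1.000792.
Center = (0.80135 + 0.000396)/1.000792 = 0.80111.
Radicand: p̂(1−p̂)/n + z²/(4n²) = 0.000076754 + 0.000000096 = 0.000076850.
Half-width = 1.282·√0.000076850/1.000792 = 0.01123.
So the interval runs from 0.7899 to 0.8123.

(0.7899, 0.8123)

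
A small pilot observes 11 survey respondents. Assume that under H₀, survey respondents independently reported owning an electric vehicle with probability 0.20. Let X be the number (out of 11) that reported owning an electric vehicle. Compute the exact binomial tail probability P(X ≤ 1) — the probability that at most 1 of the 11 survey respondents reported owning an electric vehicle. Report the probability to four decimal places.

X ~ Binomial(n=11, p=0.20).
P(X ≤ 1) = C(11,0)·0.20^0·0.80^11 + C(11,1)·0.20^1·0.80^10.
= 0.085899 + 0.236223 = 0.3221.

P = 0.3221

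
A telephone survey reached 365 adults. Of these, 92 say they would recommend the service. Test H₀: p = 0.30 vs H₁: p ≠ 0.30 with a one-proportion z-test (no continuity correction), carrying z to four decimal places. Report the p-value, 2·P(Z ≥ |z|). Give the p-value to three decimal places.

p-value = 0.046

Sample proportion p̂ = 92/365 = 0.25205.
Under H₀, SE = √(p₀(1−p₀)/n) = √(0.30·0.70/365) = √0.000575342 = 0.023986.
Test statistic (full precision, shown to 4 dp): z = (92/365 − 0.30)/SE₀ ≈ -1.9989.
From the standard normal, 2·P(Z ≥ |z|) = 0.046.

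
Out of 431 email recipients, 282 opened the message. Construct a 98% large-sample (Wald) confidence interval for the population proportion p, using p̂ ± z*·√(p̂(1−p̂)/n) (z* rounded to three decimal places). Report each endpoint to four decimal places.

(0.6010, 0.7076)

Sample proportion p̂ = 282/431 = 0.65429.
Standard error of p̂: √(0.226194/431) = √0.000524812 = 0.022909.
The 98% critical value is z* = 2.326.
Margin = 2.326·0.022909 = 0.05329.
Interval: 0.65429 ± 0.05329 → (0.6010, 0.7076).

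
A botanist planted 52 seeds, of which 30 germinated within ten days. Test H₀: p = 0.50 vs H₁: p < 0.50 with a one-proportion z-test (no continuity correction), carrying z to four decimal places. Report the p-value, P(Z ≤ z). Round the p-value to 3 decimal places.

p-value = 0.866

With x = 30 successes in n = 52, p̂ = 0.57692.
Under H₀, SE = √(p₀(1−p₀)/n) = √(0.50·0.50/52) = √0.004807692 = 0.069338.
z = (p̂ − p₀)/SE = (30/52 − 0.50)/0.069338 ≈ 1.1094.
From the standard normal, P(Z ≤ z) = 0.866.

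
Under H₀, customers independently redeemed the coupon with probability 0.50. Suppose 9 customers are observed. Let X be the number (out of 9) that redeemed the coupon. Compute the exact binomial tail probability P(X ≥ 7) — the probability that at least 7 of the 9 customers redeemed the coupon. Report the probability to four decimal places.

X is binomial with n = 9 and p = 0.50.
P(X ≥ 7) = C(9,7)·0.50^7·0.50^2 + C(9,8)·0.50^8·0.50^1 + C(9,9)·0.50^9·0.50^0.
= 0.070312 + 0.017578 + 0.001953 = 0.0898.

P = 0.0898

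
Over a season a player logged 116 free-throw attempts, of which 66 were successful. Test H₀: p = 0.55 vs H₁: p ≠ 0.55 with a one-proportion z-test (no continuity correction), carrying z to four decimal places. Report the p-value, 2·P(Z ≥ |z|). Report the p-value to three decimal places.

p-value = 0.681

p̂ = 66/116 = 0.56897.
SE₀ = √(0.55·0.45/116) = 0.046191.
z = (p̂ − p₀)/SE = (66/116 − 0.55)/0.046191 ≈ 0.4106.
From the standard normal, 2·P(Z ≥ |z|) = 0.681.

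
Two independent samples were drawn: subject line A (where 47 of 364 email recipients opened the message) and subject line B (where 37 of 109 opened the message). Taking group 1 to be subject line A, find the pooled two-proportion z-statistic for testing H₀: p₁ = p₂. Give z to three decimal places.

Sample proportions: p̂₁ = 47/364 = 0.12912 and p̂₂ = 37/109 = 0.33945.
Pooled p̂ = (47+37)/(364+109) = 84/473 = 0.17759.
Pooled SE = √[0.1460517·0.01192156] ≈ 0.041727.
z = (p̂₁ − p̂₂)/SE = (0.12912 − 0.33945)/0.041727 = -0.21033/0.041727 = -5.041.

z = -5.041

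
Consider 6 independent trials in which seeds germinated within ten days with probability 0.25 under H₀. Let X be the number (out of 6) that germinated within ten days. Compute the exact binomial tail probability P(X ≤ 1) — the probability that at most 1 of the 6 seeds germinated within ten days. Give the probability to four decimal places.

P = 0.5339

X is binomial with n = 6 and p = 0.25.
P(X ≤ 1) = C(6,0)·0.25^0·0.75^6 + C(6,1)·0.25^1·0.75^5.
= 0.177979 + 0.355957 = 0.5339.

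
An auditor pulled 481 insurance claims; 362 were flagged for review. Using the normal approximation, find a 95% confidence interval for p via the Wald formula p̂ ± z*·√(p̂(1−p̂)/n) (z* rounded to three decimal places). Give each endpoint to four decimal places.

p̂ = 362/481 = 0.75260.
SE(p̂) = √(0.75260·0.24740/481) = 0.019675.
For 95% confidence, z* = 1.960.
Margin of error: 1.960 × 0.019675 = 0.03856.
So the interval runs from 0.7140 to 0.7912.

(0.7140, 0.7912)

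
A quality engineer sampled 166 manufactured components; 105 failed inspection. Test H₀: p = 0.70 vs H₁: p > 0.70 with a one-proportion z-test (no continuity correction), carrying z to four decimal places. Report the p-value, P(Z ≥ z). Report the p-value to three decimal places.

p-value = 0.971

The sample proportion is 105/166 = 0.63253.
Under H₀, SE = √(p₀(1−p₀)/n) = √(0.70·0.30/166) = √0.001265060 = 0.035568.
z = (p̂ − p₀)/SE = (105/166 − 0.70)/0.035568 ≈ -1.8969.
From the standard normal, P(Z ≥ z) = 0.971.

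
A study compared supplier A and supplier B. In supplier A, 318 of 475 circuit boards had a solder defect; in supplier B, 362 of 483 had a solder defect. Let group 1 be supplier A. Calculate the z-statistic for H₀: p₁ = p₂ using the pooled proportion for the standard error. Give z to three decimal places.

z = -2.728

Sample proportions: p̂₁ = 318/475 = 0.66947 and p̂₂ = 362/483 = 0.74948.
Pooling: p̂ = 680/958 = 0.70981.
SE = √[p̂(1−p̂)(1/n₁+1/n₂)] = √[0.70981·0.29019·(1/475+1/483)] ≈ 0.029327.
z = (p̂₁ − p̂₂)/SE = (0.66947 − 0.74948)/0.029327 = -0.08001/0.029327 = -2.728.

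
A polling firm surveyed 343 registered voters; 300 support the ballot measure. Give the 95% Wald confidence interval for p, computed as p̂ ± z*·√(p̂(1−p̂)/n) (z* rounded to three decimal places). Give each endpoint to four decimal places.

With x = 300 successes in n = 343, p̂ = 0.87464.
SE(p̂) = √(0.87464·0.12536/343) = 0.017879.
For 95% confidence, z* = 1.960.
Margin of error: 1.960 × 0.017879 = 0.03504.
So the interval runs from 0.8396 to 0.9097.

(0.8396, 0.9097)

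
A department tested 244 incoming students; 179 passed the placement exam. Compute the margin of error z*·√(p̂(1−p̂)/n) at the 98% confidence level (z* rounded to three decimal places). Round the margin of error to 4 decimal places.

ME = 0.0658

Sample proportion p̂ = 179/244 = 0.73361.
SE = √(p̂(1−p̂)/n) = √(0.195428/244) = 0.028301.
z* = 2.326 at the 98% level.
Margin of error = z*·SE = 2.326 × 0.028301 = 0.0658.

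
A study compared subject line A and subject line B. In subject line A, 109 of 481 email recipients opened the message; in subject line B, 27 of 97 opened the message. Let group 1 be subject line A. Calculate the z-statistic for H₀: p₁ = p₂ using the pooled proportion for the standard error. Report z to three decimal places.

z = -1.096

Sample proportions: p̂₁ = 109/481 = 0.22661 and p̂₂ = 27/97 = 0.27835.
Pooled p̂ = (109+27)/(481+97) = 136/578 = 0.23529.
Pooled SE = √[0.1799308·0.01238828] ≈ 0.047213.
z = (p̂₁ − p̂₂)/SE = (0.22661 − 0.27835)/0.047213 = -0.05174/0.047213 = -1.096.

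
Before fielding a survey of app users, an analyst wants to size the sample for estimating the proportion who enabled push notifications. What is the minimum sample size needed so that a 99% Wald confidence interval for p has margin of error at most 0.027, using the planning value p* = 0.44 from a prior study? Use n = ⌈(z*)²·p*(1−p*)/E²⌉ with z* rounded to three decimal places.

n = 2243

z* = 2.576 at the 99% level.
p*(1−p*) = 0.2464.
(z*)²·p*(1−p*)/E² = 6.635776·0.2464/0.000729 = 2242.874.
⌈2242.874⌉ = 2243.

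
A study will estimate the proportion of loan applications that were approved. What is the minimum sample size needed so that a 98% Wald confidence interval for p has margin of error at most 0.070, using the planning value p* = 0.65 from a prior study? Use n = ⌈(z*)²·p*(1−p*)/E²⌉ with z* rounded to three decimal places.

z* = 2.326 at the 98% level.
p*(1−p*) = 0.65·0.35 = 0.2275.
Required n before rounding: 5.410276 × 0.2275 / 0.070² = 251.191.
⌈251.191⌉ = 252.

n = 252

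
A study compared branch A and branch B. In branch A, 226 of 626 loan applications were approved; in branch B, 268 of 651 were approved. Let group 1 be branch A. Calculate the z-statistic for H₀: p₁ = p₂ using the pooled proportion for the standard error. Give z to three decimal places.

p̂₁ = 226/626 = 0.36102, p̂₂ = 268/651 = 0.41167.
Pooling: p̂ = 494/1277 = 0.38684.
SE = √[p̂(1−p̂)(1/n₁+1/n₂)] = √[0.38684·0.61316·(1/626+1/651)] ≈ 0.027263.
z = (p̂₁ − p̂₂)/SE = (0.36102 − 0.41167)/0.027263 = -0.05065/0.027263 = -1.858.

z = -1.858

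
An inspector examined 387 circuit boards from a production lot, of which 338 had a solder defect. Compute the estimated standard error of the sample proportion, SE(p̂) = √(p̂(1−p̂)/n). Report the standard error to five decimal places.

SE = 0.01690

The sample proportion is 338/387 = 0.87339.
p̂(1−p̂) = 0.87339·0.12661 = 0.110580.
SE = √(0.110580/387) = 0.01690.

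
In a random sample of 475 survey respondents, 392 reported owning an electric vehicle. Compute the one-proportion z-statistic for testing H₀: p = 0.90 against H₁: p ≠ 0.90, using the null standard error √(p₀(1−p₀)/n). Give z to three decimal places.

z = -5.430

p̂ = 392/475 = 0.82526.
Null standard error: √(0.90·0.10/475) = √0.000189474 = 0.013765.
z = (0.82526 − 0.90)/0.013765 = -0.07474/0.013765 = -5.430.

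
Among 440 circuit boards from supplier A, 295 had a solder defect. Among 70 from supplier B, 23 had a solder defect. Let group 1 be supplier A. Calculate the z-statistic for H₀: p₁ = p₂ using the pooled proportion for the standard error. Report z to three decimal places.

Sample proportions: p̂₁ = 295/440 = 0.67045 and p̂₂ = 23/70 = 0.32857.
Pooled p̂ = (295+23)/(440+70) = 318/510 = 0.62353.
Pooled SE = √[0.2347405·0.01655844] ≈ 0.062345.
z = 0.34188/0.062345 = 5.484.

z = 5.484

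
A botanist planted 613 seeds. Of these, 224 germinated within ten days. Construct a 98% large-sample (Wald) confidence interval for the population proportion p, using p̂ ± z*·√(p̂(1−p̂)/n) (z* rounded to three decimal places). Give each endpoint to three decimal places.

The sample proportion is 224/613 = 0.36542.
Standard error of p̂: √(0.231887/613) = √0.000378282 = 0.019449.
The 98% critical value is z* = 2.326.
Margin of error: 2.326 × 0.019449 = 0.04524.
CI: 0.36542 ± 0.04524 = (0.320, 0.411).

(0.320, 0.411)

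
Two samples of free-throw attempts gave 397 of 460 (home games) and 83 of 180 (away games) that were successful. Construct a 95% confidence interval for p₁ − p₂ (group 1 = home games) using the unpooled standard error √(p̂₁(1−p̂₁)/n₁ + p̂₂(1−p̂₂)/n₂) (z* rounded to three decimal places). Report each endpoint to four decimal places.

(0.3226, 0.4812)

p̂₁ = 397/460 = 0.86304, p̂₂ = 83/180 = 0.46111; p̂₁ − p̂₂ = 0.40193.
SE = √(0.000256955 + 0.001380487) = √0.001637442 = 0.040465.
For 95% confidence, z* = 1.960. Margin of error = 0.07931.
CI: 0.40193 ± 0.07931 = (0.3226, 0.4812).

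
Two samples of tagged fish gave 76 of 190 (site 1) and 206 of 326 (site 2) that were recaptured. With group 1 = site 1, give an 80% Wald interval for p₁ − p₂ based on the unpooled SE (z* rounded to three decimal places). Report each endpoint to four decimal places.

(-0.2889, -0.1749)

p̂₁ = 76/190 = 0.40000, p̂₂ = 206/326 = 0.63190; p̂₁ − p̂₂ = -0.23190.
Unpooled SE = √(p̂₁(1−p̂₁)/n₁ + p̂₂(1−p̂₂)/n₂) = √(0.001263158 + 0.000713503) = 0.044460.
z* = 1.282 at the 80% level. Margin = 1.282·0.044460 = 0.05700.
So the interval runs from -0.2889 to -0.1749.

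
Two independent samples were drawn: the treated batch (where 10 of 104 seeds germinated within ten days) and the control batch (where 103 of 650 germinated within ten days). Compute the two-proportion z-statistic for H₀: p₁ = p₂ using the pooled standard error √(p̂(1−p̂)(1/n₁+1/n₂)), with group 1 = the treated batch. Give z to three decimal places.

Sample proportions: p̂₁ = 10/104 = 0.09615 and p̂₂ = 103/650 = 0.15846.
Pooled p̂ = (10+103)/(104+650) = 113/754 = 0.14987.
SE = √[p̂(1−p̂)(1/n₁+1/n₂)] = √[0.14987·0.85013·(1/104+1/650)] ≈ 0.037697.
z = -0.06231/0.037697 = -1.653.

z = -1.653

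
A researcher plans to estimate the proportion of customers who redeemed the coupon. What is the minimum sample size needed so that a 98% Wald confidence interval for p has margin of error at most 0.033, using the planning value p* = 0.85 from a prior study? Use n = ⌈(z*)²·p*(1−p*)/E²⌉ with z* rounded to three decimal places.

z* = 2.326 at the 98% level.
p*(1−p*) = 0.85·0.15 = 0.1275.
Required n before rounding: 5.410276 × 0.1275 / 0.033² = 633.435.
Rounding up, n = 634.

n = 634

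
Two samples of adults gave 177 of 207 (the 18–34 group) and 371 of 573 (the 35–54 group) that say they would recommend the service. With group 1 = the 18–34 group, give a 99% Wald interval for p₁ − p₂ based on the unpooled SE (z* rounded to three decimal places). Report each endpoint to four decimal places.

(0.1263, 0.2889)

p̂₁ = 0.85507, p̂₂ = 0.64747, so the observed difference is 0.20760.
Unpooled SE = √(p̂₁(1−p̂₁)/n₁ + p̂₂(1−p̂₂)/n₂) = √(0.000598664 + 0.000398347) = 0.031575.
For 99% confidence, z* = 2.576. Margin of error = 0.08134.
Interval: 0.20760 ± 0.08134 → (0.1263, 0.2889).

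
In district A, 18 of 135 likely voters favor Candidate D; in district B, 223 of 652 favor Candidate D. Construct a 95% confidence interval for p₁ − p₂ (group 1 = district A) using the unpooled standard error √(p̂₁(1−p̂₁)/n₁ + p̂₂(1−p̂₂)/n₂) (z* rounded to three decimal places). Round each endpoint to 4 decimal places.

p̂₁ = 18/135 = 0.13333, p̂₂ = 223/652 = 0.34202; p̂₁ − p̂₂ = -0.20869.
Unpooled SE = √(p̂₁(1−p̂₁)/n₁ + p̂₂(1−p̂₂)/n₂) = √(0.000855967 + 0.000345159) = 0.034657.
The 95% critical value is z* = 1.960. Margin = 1.960·0.034657 = 0.06793.
So the interval runs from -0.2766 to -0.1408.

(-0.2766, -0.1408)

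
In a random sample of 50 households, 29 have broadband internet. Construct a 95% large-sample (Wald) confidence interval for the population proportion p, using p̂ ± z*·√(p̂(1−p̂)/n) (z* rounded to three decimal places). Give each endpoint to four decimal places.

Sample proportion p̂ = 29/50 = 0.58000.
SE = √(p̂(1−p̂)/n) = √(0.243600/50) = 0.069800.
z* = 1.960 at the 95% level.
Margin of error: 1.960 × 0.069800 = 0.13681.
CI: 0.58000 ± 0.13681 = (0.4432, 0.7168).

(0.4432, 0.7168)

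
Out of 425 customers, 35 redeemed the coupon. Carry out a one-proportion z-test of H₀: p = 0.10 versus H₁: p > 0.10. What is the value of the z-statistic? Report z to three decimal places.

The sample proportion is 35/425 = 0.08235.
Under H₀, SE = √(p₀(1−p₀)/n) = √(0.10·0.90/425) = √0.000211765 = 0.014552.
Test statistic: z = -0.01765/0.014552 = -1.213.

z = -1.213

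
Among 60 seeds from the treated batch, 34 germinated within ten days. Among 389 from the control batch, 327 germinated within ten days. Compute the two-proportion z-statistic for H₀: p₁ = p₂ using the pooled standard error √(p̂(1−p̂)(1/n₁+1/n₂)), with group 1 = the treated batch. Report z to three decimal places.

p̂₁ = 34/60 = 0.56667, p̂₂ = 327/389 = 0.84062.
Pooled p̂ = (34+327)/(60+389) = 361/449 = 0.80401.
Pooled SE = √[0.1575786·0.01923736] ≈ 0.055058.
z = -0.27395/0.055058 = -4.976.

z = -4.976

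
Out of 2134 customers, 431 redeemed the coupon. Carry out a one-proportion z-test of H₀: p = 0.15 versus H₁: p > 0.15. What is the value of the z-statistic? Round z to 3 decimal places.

z = 6.723

Sample proportion p̂ = 431/2134 = 0.20197.
SE₀ = √(0.15·0.85/2134) = 0.007730.
z = (p̂ − p₀)/SE = (0.20197 − 0.15)/0.007730 = 6.723.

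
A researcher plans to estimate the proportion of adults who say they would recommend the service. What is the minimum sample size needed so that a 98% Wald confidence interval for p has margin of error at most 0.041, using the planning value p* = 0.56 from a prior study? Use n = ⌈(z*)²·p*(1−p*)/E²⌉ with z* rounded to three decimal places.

n = 794

z* = 2.326 at the 98% level.
p*(1−p*) = 0.56·0.44 = 0.2464.
(z*)²·p*(1−p*)/E² = 5.410276·0.2464/0.001681 = 793.035.
Rounding up, n = 794.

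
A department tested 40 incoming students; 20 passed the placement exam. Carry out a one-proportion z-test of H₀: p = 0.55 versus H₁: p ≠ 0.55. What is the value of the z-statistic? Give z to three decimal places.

Sample proportion p̂ = 20/40 = 0.50000.
Under H₀, SE = √(p₀(1−p₀)/n) = √(0.55·0.45/40) = √0.006187500 = 0.078661.
z = (p̂ − p₀)/SE = (0.50000 − 0.55)/0.078661 = -0.636.

z = -0.636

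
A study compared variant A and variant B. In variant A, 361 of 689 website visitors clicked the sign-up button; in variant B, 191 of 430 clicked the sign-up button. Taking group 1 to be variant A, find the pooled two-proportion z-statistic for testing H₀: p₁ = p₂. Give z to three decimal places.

Sample proportions: p̂₁ = 361/689 = 0.52395 and p̂₂ = 191/430 = 0.44419.
Pooled p̂ = (361+191)/(689+430) = 552/1119 = 0.49330.
SE = √[p̂(1−p̂)(1/n₁+1/n₂)] = √[0.49330·0.50670·(1/689+1/430)] ≈ 0.030726.
z = 0.07976/0.030726 = 2.596.

z = 2.596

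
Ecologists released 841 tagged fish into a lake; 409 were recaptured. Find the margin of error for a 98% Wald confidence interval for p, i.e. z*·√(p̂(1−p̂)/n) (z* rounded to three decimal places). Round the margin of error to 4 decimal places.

With x = 409 successes in n = 841, p̂ = 0.48633.
SE = √(p̂(1−p̂)/n) = √(0.249813/841) = 0.017235.
z* = 2.326 at the 98% level.
So ME = 0.0401.

ME = 0.0401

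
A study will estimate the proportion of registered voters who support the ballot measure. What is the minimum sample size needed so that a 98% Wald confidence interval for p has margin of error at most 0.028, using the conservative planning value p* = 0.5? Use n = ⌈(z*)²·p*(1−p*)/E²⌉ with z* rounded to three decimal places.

The 98% critical value is z* = 2.326.
p*(1−p*) = 0.2500.
(z*)²·p*(1−p*)/E² = 5.410276·0.2500/0.000784 = 1725.216.
Rounding up, n = 1726.

n = 1726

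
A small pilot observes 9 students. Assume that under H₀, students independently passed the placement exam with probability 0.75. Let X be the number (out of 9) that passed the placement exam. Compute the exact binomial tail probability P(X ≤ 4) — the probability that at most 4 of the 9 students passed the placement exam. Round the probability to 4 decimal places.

X is binomial with n = 9 and p = 0.75.
P(X ≤ 4) = Σ_{j=0}^{4} C(9,j)·0.75^j·0.25^{9−j}.
= 0.000004 + 0.000103 + 0.001236 + 0.008652 + 0.038933 = 0.0489.

P = 0.0489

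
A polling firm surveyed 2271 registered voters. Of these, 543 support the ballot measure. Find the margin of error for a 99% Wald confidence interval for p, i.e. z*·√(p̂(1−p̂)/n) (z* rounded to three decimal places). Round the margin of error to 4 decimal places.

With x = 543 successes in n = 2271, p̂ = 0.23910.
Standard error of p̂: √(0.181932/2271) = √0.000080111 = 0.008950.
The 99% critical value is z* = 2.576.
ME = 2.576·0.008950 = 0.0231.

ME = 0.0231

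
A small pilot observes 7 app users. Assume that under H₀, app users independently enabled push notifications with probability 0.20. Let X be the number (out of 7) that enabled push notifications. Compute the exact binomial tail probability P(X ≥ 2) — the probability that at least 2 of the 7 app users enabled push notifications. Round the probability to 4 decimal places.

X ~ Binomial(n=7, p=0.20).
P(X ≥ 2) = Σ_{j=2}^{7} C(7,j)·0.20^j·0.80^{7−j}.
= 0.275251 + 0.114688 + 0.028672 + 0.004301 + 0.000358 + 0.000013 = 0.4233.

P = 0.4233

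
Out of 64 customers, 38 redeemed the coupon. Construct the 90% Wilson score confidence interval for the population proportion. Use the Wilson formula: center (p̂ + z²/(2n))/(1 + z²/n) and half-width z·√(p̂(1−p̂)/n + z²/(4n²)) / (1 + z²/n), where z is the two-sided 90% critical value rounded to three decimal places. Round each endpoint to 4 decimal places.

(0.4910, 0.6889)

Here p̂ = 38/64 = 0.59375 and z = 1.645 (z² = 2.706025).
1 + z²/n = 1.042282.
Center = (0.59375 + 0.021141)/1.042282 = 0.58995.
Radicand: p̂(1−p̂)/n + z²/(4n²) = 0.003768921 + 0.000165163 = 0.003934084.
Half-width = 1.645·√0.003934084/1.042282 = 0.09899.
So the interval runs from 0.4910 to 0.6889.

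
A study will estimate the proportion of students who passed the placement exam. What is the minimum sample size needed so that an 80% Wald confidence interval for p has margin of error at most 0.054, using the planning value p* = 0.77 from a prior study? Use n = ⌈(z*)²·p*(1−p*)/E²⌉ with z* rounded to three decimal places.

n = 100

The 80% critical value is z* = 1.282.
p*(1−p*) = 0.77·0.23 = 0.1771.
Required n before rounding: 1.643524 × 0.1771 / 0.054² = 99.818.
Rounding up, n = 100.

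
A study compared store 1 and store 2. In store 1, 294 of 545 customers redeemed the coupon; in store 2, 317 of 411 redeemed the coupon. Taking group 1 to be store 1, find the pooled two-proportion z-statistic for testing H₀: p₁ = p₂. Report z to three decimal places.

z = -7.389

Sample proportions: p̂₁ = 294/545 = 0.53945 and p̂₂ = 317/411 = 0.77129.
Pooled p̂ = (294+317)/(545+411) = 611/956 = 0.63912.
Pooled SE = √[0.2306453·0.00426795] ≈ 0.031375.
z = (p̂₁ − p̂₂)/SE = (0.53945 − 0.77129)/0.031375 = -0.23184/0.031375 = -7.389.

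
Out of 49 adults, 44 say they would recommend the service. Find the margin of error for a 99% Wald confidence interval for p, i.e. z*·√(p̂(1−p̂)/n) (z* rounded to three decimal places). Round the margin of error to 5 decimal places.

ME = 0.11139

p̂ = 44/49 = 0.89796.
Standard error of p̂: √(0.091628/49) = √0.001869969 = 0.043243.
For 99% confidence, z* = 2.576.
Margin of error = z*·SE = 2.576 × 0.043243 = 0.11139.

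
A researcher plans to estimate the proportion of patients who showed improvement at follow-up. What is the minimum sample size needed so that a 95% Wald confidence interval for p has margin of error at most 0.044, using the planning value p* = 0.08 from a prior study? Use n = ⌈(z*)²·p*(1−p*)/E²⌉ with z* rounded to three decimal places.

n = 147

For 95% confidence, z* = 1.960.
p*(1−p*) = 0.08·0.92 = 0.0736.
Required n before rounding: 3.841600 × 0.0736 / 0.044² = 146.044.
Rounding up, n = 147.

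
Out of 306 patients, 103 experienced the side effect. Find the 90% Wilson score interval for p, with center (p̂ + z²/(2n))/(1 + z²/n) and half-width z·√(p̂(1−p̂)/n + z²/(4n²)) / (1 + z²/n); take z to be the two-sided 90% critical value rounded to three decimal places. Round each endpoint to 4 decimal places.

p̂ = 103/306 = 0.33660; z = 1.645, so z² = 2.706025.
Denominator 1 + z²/n = 1 + 2.706025/306 = 1.008843.
Center = (0.33660 + 0.004422)/1.008843 = 0.33803.
Radicand: p̂(1−p̂)/n + z²/(4n²) = 0.000729741 + 0.000007225 = 0.000736966.
Half-width = z·√(radicand)/denom = 1.645·0.027147/1.008843 = 0.04427.
CI: 0.33803 ± 0.04427 = (0.2938, 0.3823).

(0.2938, 0.3823)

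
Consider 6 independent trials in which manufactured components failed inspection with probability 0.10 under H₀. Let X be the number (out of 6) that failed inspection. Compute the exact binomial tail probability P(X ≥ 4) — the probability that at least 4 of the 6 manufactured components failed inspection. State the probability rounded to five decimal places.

P = 0.00127

X ~ Binomial(n=6, p=0.10).
P(X ≥ 4) = C(6,4)·0.10^4·0.90^2 + C(6,5)·0.10^5·0.90^1 + C(6,6)·0.10^6·0.90^0.
= 0.001215 + 0.000054 + 0.000001 = 0.00127.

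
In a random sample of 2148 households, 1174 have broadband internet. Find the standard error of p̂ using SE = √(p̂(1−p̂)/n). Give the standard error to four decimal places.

The sample proportion is 1174/2148 = 0.54655.
p̂(1−p̂) = 0.54655·0.45345 = 0.247833.
SE = √(0.247833/2148) = 0.0107.

SE = 0.0107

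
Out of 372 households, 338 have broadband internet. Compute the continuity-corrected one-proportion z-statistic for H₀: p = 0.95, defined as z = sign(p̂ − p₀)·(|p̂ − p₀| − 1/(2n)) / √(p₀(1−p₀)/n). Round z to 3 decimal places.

z = -3.545

With x = 338 successes in n = 372, p̂ = 0.90860. p̂ − p₀ = -0.041398.
Continuity correction 1/(2n) = 1/744 = 0.001344.
Corrected numerator: |-0.041398| − 0.001344 = 0.040054.
SE₀ = √(0.95·0.05/372) = 0.011300.
z = (−)0.040054/0.011300 = -3.545.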